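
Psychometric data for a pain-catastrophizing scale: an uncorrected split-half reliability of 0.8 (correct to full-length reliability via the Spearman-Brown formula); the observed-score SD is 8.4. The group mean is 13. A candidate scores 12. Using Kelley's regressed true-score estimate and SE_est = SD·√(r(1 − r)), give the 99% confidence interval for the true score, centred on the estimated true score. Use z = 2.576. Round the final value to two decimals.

[5.31, 18.91]

Full-length reliability (Spearman-Brown) = 2(0.8)/(1+0.8) ≃ 0.8889
T̂ = 0.8889(12) + 0.1111(13) ≃ 12.1111
SE_est = SD * √(r(1 − r)) = 8.4000 * √0.0988 ≃ 8.4000 * 0.3143 ≃ 2.6399
CI = 12.1111 ± 2.576 * 2.6399 → [5.3108, 18.9114]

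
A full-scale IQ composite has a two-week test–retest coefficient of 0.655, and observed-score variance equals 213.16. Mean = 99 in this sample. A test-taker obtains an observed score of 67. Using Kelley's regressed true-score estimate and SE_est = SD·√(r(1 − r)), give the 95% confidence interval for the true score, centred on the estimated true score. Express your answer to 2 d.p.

[64.44, 91.64]

σ = 213.16^(1/2) = 14.60000
Estimated true score = 0.65500×67 + (1 − 0.65500)×99 ≈ 78.04000
SE_est = 14.60000·√[r(1 − r)] ≈ 6.94038
CI = 78.04000 ± 1.96 × 6.94038 → [64.43686, 91.64314]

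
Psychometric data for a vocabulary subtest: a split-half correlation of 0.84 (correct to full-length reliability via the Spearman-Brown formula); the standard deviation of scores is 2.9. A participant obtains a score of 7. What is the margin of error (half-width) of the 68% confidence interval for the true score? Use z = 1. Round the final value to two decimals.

0.86

Spearman-Brown: r = 2(0.84) / (1 + 0.84) = 1.6800 / 1.8400 ≈ 0.9130
SEM = 2.9000 × √(1 − 0.9130) = 2.9000 × √0.0870 ≈ 2.9000 × 0.2949 ≈ 0.8552
1 × SEM ≈ 0.8552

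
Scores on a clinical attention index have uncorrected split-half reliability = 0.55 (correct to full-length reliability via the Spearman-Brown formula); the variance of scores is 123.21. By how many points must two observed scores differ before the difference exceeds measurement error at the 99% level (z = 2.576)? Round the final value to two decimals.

σ = 123.21^(1/2) = 11.100
r_full = 2·0.55 / (1 + 0.55) ≃ 0.710
SEM = 11.100·√(1 − 0.710) ≃ 5.981
SE_diff = √2 · SEM ≃ 8.458
Minimum reliable difference = 2.576 · SE_diff ≃ 2.576 · 8.458 ≃ 21.788

21.79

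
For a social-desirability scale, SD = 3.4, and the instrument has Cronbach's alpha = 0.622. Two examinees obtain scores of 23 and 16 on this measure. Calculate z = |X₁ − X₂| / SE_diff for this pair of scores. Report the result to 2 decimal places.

2.37

SEM = 3.400 · √(1 − 0.622) = 3.400 · √0.378 ≈ 3.400 · 0.615 ≈ 2.090
SE_diff = √2 · SEM ≈ 2.956
z = |23 − 16| / 2.956 = 7 / 2.956 ≈ 2.368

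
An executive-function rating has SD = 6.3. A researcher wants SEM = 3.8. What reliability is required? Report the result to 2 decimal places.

0.64

r = 1 − (3.8000/6.3)² ≃ 1 − 0.3638 ≃ 0.6362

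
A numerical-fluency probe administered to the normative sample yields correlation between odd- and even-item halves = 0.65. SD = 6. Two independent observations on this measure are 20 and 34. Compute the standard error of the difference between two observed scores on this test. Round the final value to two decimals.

3.91

Full-length reliability (Spearman-Brown) = 2(0.65)/(1+0.65) ≈ 0.78788
SEM = 6.00000 · √(1 − 0.78788) = 6.00000 · √0.21212 ≈ 6.00000 · 0.46057 ≈ 2.76340
SE_diff = SEM · √2 ≈ 2.76340 · 1.41421 ≈ 3.90803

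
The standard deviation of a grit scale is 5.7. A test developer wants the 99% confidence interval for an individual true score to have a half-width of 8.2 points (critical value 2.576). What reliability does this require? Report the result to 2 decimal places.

0.69

SEM needed = half-width / z = 8.2/2.576 ≈ 3.183
r = 1 − (SEM / SD)² = 1 − (3.183 / 5.7)² ≈ 1 − 0.312 ≈ 0.688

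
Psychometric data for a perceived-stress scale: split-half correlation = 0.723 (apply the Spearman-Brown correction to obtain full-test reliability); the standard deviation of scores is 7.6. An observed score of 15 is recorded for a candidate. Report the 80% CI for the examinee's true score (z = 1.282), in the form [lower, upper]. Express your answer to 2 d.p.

[11.09, 18.91]

Full-length reliability (Spearman-Brown) = 2(0.723)/(1+0.723) ≈ 0.83923
SEM = 7.60000*√(1 − 0.83923) ≈ 3.04727
Half-width = 1.282*3.04727 ≈ 3.90660
CI = 15 ± 3.90660 → [11.09340, 18.90660]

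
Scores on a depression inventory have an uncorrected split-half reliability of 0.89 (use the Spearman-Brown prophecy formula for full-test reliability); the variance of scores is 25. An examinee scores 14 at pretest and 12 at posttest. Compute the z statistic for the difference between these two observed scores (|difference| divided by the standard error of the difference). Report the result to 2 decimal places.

1.17

σ = 25^(1/2) = 5.0000
Full-length reliability (Spearman-Brown) = 2(0.89)/(1+0.89) ≈ 0.9418
SEM = 5.0000 · √(1 − 0.9418) = 5.0000 · √0.0582 ≈ 5.0000 · 0.2412 ≈ 1.2062
Standard error of the difference = 1.2062·√2 ≈ 1.7059
z = 2 / 1.7059 ≈ 1.1724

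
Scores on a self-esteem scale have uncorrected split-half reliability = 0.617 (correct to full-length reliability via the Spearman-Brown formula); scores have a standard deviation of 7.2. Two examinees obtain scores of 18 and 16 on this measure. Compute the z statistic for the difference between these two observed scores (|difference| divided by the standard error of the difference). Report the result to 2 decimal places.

Spearman-Brown: r = 2(0.617) / (1 + 0.617) = 1.234 / 1.617 ≈ 0.763
The standard error of measurement is 7.200×√(1 − 0.763) ≈ 7.200×0.487 ≈ 3.504.
SE_diff = √2 × SEM ≈ 4.956
z = |18 − 16| / 4.956 = 2 / 4.956 ≈ 0.404

0.40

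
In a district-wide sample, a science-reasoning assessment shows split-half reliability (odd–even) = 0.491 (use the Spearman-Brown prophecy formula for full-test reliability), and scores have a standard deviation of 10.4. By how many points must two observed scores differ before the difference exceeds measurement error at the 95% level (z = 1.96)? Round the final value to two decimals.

16.84

Full-length reliability (Spearman-Brown) = 2(0.491)/(1+0.491) ≃ 0.6586
SEM = 10.4000*√(1 − 0.6586) ≃ 6.0765
SE_diff = √2 * SEM ≃ 8.5935
Smallest detectable difference = 1.96*8.5935 ≃ 16.8432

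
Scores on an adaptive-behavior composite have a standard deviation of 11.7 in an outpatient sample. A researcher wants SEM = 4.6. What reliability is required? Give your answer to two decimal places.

Required reliability = 1 − (SEM/SD)² = 1 − 0.155 ≃ 0.845

0.85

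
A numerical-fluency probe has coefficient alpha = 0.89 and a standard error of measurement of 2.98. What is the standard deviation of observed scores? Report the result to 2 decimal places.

8.99

σ = SEM·(1 − r)^(−1/2) ≈ 2.98*3.015 ≈ 8.985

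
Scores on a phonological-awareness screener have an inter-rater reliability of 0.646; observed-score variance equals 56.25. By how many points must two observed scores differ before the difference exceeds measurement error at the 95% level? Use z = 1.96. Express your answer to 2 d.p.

SD = √56.25 = 7.500
SEM = 7.500×√(1 − 0.646) ≈ 4.462
Standard error of the difference = 4.462·√2 ≈ 6.311
Minimum reliable difference = 1.96 × SE_diff ≈ 1.96 × 6.311 ≈ 12.369

12.37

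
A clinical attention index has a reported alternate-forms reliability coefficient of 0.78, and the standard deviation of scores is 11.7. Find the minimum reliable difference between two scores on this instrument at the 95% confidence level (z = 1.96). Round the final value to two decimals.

SEM = 11.700 · √(1 − 0.780) = 11.700 · √0.220 ≃ 11.700 · 0.469 ≃ 5.488
Standard error of the difference = 5.488·√2 ≃ 7.761
Smallest detectable difference = 1.96·7.761 ≃ 15.211

15.21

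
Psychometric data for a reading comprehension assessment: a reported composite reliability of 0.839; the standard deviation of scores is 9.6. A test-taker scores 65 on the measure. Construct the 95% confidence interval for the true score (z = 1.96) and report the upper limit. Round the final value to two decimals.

SEM = 9.600 * √(1 − 0.839) = 9.600 * √0.161 ≃ 9.600 * 0.401 ≃ 3.852
Margin = 1.96 * 3.852 ≃ 7.550
Upper bound: 65 + 7.550 = 72.550

72.55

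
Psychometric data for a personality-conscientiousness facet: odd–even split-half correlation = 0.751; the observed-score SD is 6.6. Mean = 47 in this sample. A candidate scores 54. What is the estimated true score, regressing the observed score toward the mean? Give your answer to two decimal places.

Spearman-Brown: r = 2(0.751) / (1 + 0.751) = 1.5020 / 1.7510 ≈ 0.8578
T̂ = 0.8578(54) + 0.1422(47) ≈ 53.0046

53.00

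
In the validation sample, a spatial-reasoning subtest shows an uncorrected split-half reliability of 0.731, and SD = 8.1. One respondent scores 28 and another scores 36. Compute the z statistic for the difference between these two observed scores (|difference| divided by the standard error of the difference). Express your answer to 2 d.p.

r_full = 2·0.731 / (1 + 0.731) ≃ 0.845
SEM = 8.100 × √(1 − 0.845) = 8.100 × √0.155 ≃ 8.100 × 0.394 ≃ 3.193
SE_diff = √2 × SEM ≃ 4.516
z = 8 / 4.516 ≃ 1.772

1.77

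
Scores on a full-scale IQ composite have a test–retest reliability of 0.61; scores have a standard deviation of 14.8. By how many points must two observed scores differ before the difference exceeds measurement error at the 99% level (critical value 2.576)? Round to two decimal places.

33.67

SEM = 14.8000 × √(1 − 0.6100) = 14.8000 × √0.3900 ≃ 14.8000 × 0.6245 ≃ 9.2426
SE_diff = √2 × SEM ≃ 13.0710
Smallest detectable difference = 2.576×13.0710 ≃ 33.6709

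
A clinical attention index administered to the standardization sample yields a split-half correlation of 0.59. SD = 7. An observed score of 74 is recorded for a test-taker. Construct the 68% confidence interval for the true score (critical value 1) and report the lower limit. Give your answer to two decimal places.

Spearman-Brown: r = 2(0.59) / (1 + 0.59) = 1.1800 / 1.5900 ≈ 0.7421
SEM = 7.0000 · √(1 − 0.7421) = 7.0000 · √0.2579 ≈ 7.0000 · 0.5078 ≈ 3.5546
Margin = 1 · 3.5546 ≈ 3.5546
Lower limit = 74 − 3.5546 ≈ 70.4454

70.45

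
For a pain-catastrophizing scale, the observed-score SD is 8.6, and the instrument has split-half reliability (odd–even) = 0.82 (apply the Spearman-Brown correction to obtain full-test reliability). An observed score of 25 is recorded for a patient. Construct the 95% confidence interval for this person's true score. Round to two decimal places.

[19.70, 30.30]

r_full = 2·0.82 / (1 + 0.82) ≃ 0.901
The standard error of measurement is 8.600·√(1 − 0.901) ≃ 8.600·0.314 ≃ 2.705.
1.96 · SEM ≃ 5.301
CI = 25 ± 5.301 → [19.699, 30.301]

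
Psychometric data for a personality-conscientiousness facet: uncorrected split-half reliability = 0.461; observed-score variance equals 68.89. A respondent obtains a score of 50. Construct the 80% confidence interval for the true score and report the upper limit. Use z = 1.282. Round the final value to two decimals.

56.46

SD = √68.89 ≈ 8.3000
r_full = 2·0.461 / (1 + 0.461) ≈ 0.6311
The standard error of measurement is 8.3000*√(1 − 0.6311) ≈ 8.3000*0.6074 ≈ 5.0414.
1.282 * SEM ≈ 6.4630
Upper limit = 50 + 6.4630 ≈ 56.4630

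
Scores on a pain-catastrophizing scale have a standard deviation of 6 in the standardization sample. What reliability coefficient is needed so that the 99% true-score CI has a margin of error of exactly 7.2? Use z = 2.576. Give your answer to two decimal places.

Required SEM = 7.2 / 2.576 ≈ 2.7950
Required reliability = 1 − (SEM/SD)² = 1 − 0.2170 ≈ 0.7830

0.78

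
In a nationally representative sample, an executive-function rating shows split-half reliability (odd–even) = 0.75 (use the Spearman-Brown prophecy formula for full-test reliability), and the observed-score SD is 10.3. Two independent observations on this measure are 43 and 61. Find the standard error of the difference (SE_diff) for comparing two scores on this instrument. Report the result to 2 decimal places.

5.51

r_full = 2·0.75 / (1 + 0.75) ≈ 0.857
SEM = 10.300 × √(1 − 0.857) = 10.300 × √0.143 ≈ 10.300 × 0.378 ≈ 3.893
SE_diff = SEM × √2 ≈ 3.893 × 1.414 ≈ 5.506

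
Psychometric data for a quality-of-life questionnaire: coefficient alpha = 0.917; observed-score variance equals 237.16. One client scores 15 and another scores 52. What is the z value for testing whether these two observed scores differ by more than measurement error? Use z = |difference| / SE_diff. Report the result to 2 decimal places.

5.90

SD = √237.16 ≃ 15.400
SEM = 15.400*√(1 − 0.917) ≃ 4.437
SE_diff = √2 * SEM ≃ 6.274
z = 37 / 6.274 ≃ 5.897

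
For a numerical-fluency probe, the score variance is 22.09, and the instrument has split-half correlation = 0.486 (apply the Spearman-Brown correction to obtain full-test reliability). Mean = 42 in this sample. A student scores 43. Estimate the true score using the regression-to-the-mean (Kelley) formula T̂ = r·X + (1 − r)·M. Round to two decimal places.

42.65

Spearman-Brown: r = 2(0.486) / (1 + 0.486) = 0.9720 / 1.4860 ≈ 0.6541
T̂ = r·X + (1 − r)·M = 0.6541×43 + 0.3459×42 ≈ 28.1265 + 14.5276 ≈ 42.6541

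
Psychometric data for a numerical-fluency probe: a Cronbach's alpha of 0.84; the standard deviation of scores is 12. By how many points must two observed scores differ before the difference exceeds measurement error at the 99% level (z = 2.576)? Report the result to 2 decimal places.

17.49

The standard error of measurement is 12.0000×√(1 − 0.8400) ≈ 12.0000×0.4000 ≈ 4.8000.
SE_diff = √2 × SEM ≈ 6.7882
Minimum reliable difference = 2.576 × SE_diff ≈ 2.576 × 6.7882 ≈ 17.4865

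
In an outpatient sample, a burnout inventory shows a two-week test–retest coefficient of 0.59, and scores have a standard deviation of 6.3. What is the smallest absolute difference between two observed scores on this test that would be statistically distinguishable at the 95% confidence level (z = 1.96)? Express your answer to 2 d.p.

SEM = 6.3000×√(1 − 0.5900) ≈ 4.0340
Standard error of the difference = 4.0340·√2 ≈ 5.7049
Smallest detectable difference = 1.96×5.7049 ≈ 11.1816

11.18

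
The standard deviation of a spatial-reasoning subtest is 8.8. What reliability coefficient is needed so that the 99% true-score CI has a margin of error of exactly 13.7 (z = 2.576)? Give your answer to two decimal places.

0.63

SEM needed = half-width / z = 13.7/2.576 ≈ 5.31832
r = 1 − (SEM / SD)² = 1 − (5.31832 / 8.8)² ≈ 1 − 0.36524 ≈ 0.63476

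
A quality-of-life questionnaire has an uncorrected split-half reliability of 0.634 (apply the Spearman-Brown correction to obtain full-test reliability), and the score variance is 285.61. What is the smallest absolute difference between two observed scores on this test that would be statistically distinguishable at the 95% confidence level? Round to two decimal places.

22.17

SD = √285.61 ≈ 16.9000
r_full = 2·0.634 / (1 + 0.634) ≈ 0.7760
SEM = 16.9000 * √(1 − 0.7760) = 16.9000 * √0.2240 ≈ 16.9000 * 0.4733 ≈ 7.9984
SE_diff = SEM * √2 ≈ 7.9984 * 1.4142 ≈ 11.3114
Minimum reliable difference = 1.96 * SE_diff ≈ 1.96 * 11.3114 ≈ 22.1703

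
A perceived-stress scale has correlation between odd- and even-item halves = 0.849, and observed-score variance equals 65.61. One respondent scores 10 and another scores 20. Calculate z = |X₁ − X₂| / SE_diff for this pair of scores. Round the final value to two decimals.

3.05

σ = 65.61^(1/2) = 8.1000
Spearman-Brown: r = 2(0.849) / (1 + 0.849) = 1.6980 / 1.8490 ≈ 0.9183
SEM = 8.1000 * √(1 − 0.9183) = 8.1000 * √0.0817 ≈ 8.1000 * 0.2858 ≈ 2.3148
Standard error of the difference = 2.3148·√2 ≈ 3.2736
z = |10 − 20| / 3.2736 = 10 / 3.2736 ≈ 3.0548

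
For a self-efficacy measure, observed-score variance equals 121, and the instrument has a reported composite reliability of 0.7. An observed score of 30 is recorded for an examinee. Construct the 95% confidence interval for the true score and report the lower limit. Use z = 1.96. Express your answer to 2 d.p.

18.19

σ = 121^(1/2) = 11.000
The standard error of measurement is 11.000×√(1 − 0.700) ≈ 11.000×0.548 ≈ 6.025.
1.96 × SEM ≈ 11.809
Lower limit = 30 − 11.809 ≈ 18.191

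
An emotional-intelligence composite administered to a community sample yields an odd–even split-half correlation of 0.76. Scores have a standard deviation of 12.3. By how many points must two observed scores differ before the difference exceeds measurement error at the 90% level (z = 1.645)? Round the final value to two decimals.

10.57

r_full = 2·0.76 / (1 + 0.76) ≈ 0.8636
SEM = 12.3000 · √(1 − 0.8636) = 12.3000 · √0.1364 ≈ 12.3000 · 0.3693 ≈ 4.5421
Standard error of the difference = 4.5421·√2 ≈ 6.4235
Smallest detectable difference = 1.645·6.4235 ≈ 10.5666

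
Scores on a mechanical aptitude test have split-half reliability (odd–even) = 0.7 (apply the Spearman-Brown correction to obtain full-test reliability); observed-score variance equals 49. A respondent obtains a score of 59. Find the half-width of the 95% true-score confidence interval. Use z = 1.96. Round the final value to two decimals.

5.76

σ = 49^(1/2) = 7.000
Full-length reliability (Spearman-Brown) = 2(0.7)/(1+0.7) ≈ 0.824
SEM = 7.000 * √(1 − 0.824) = 7.000 * √0.176 ≈ 7.000 * 0.420 ≈ 2.941
1.96 * SEM ≈ 5.764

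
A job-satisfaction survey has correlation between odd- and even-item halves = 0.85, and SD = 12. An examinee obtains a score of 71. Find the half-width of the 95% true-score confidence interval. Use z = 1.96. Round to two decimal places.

6.70

Spearman-Brown: r = 2(0.85) / (1 + 0.85) = 1.7000 / 1.8500 ≈ 0.9189
SEM = 12.0000·√(1 − 0.9189) ≈ 3.4170
1.96 · SEM ≈ 6.6973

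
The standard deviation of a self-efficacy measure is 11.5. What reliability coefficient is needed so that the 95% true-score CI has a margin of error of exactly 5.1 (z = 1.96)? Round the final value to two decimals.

0.95

Required SEM = 5.1 / 1.96 ≈ 2.60204
Required reliability = 1 − (SEM/SD)² = 1 − 0.05120 ≈ 0.94880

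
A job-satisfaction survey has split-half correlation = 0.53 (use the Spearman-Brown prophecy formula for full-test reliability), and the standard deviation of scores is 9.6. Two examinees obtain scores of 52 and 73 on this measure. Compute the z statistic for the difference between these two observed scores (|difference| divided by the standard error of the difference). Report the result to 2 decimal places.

2.79

r_full = 2·0.53 / (1 + 0.53) ≈ 0.6928
SEM = 9.6000 · √(1 − 0.6928) = 9.6000 · √0.3072 ≈ 9.6000 · 0.5542 ≈ 5.3208
Standard error of the difference = 5.3208·√2 ≈ 7.5247
z = |52 − 73| / 7.5247 = 21 / 7.5247 ≈ 2.7908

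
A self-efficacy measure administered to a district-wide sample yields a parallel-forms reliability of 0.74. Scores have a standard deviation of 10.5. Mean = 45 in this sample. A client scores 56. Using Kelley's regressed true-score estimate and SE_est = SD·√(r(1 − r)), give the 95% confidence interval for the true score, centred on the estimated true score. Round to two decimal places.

T̂ = 0.740(56) + 0.260(45) ≈ 53.140
SE_est = 10.500×√(0.740×0.260) ≈ 4.606
CI = 53.140 ± 1.96 × 4.606 → [44.113, 62.167]

[44.11, 62.17]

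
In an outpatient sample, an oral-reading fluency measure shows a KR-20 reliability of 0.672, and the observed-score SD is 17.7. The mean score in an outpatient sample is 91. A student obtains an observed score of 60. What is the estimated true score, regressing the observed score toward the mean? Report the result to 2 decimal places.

Estimated true score = 0.672·60 + (1 − 0.672)·91 ≈ 70.168

70.17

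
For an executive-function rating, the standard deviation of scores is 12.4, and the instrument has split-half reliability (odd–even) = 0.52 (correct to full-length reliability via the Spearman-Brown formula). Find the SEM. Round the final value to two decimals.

Spearman-Brown: r = 2(0.52) / (1 + 0.52) = 1.0400 / 1.5200 ≃ 0.6842
SEM = 12.4000 · √(1 − 0.6842) = 12.4000 · √0.3158 ≃ 12.4000 · 0.5620 ≃ 6.9682

6.97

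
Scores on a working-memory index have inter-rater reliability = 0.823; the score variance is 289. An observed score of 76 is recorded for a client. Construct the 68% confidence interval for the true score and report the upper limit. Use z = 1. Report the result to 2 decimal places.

σ = 289^(1/2) = 17.00000
SEM = 17.00000 × √(1 − 0.82300) = 17.00000 × √0.17700 ≃ 17.00000 × 0.42071 ≃ 7.15213
1 × SEM ≃ 7.15213
Upper bound: 76 + 7.15213 = 83.15213

83.15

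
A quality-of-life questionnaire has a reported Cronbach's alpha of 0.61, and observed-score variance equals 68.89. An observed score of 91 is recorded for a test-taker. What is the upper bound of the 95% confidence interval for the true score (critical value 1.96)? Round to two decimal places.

101.16

SD = √68.89 = 8.3000
SEM = 8.3000 · √(1 − 0.6100) = 8.3000 · √0.3900 ≃ 8.3000 · 0.6245 ≃ 5.1833
1.96 · SEM ≃ 10.1594
Upper bound: 91 + 10.1594 = 101.1594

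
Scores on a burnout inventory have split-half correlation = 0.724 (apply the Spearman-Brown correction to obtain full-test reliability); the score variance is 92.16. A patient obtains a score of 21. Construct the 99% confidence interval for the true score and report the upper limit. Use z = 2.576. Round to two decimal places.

σ = 92.16^(1/2) = 9.6000
Full-length reliability (Spearman-Brown) = 2(0.724)/(1+0.724) ≃ 0.8399
SEM = 9.6000 * √(1 − 0.8399) = 9.6000 * √0.1601 ≃ 9.6000 * 0.4001 ≃ 3.8411
Margin = 2.576 * 3.8411 ≃ 9.8947
Upper bound: 21 + 9.8947 = 30.8947

30.89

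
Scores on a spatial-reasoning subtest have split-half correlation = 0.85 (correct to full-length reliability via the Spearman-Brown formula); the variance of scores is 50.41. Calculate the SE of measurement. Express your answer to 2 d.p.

2.02

SD = √50.41 = 7.10000
Spearman-Brown: r = 2(0.85) / (1 + 0.85) = 1.70000 / 1.85000 ≈ 0.91892
The standard error of measurement is 7.10000×√(1 − 0.91892) ≈ 7.10000×0.28475 ≈ 2.02171.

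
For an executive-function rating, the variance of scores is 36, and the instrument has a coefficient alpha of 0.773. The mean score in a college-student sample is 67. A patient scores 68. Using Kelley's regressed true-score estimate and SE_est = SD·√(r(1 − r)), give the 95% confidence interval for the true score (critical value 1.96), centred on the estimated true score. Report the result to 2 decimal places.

SD = √36 = 6.000
T̂ = r·X + (1 − r)·M = 0.773·68 + 0.227·67 = 52.564 + 15.209 ≈ 67.773
SE_est = SD · √(r(1 − r)) = 6.000 · √0.175 ≈ 6.000 · 0.419 ≈ 2.513
95% CI: 67.773 ± 4.926 ≈ (62.847, 72.699)

[62.85, 72.70]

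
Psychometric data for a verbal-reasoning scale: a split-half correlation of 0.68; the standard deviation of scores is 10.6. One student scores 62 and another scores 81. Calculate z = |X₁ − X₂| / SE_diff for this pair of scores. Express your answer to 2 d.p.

Spearman-Brown: r = 2(0.68) / (1 + 0.68) = 1.3600 / 1.6800 ≈ 0.8095
The standard error of measurement is 10.6000*√(1 − 0.8095) ≈ 10.6000*0.4364 ≈ 4.6262.
SE_diff = SEM * √2 ≈ 4.6262 * 1.4142 ≈ 6.5425
z = 19 / 6.5425 ≈ 2.9041

2.90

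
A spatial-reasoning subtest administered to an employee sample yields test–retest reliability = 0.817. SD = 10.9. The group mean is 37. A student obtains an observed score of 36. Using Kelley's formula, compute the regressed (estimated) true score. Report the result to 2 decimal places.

36.18

T̂ = 0.817(36) + 0.183(37) ≈ 36.183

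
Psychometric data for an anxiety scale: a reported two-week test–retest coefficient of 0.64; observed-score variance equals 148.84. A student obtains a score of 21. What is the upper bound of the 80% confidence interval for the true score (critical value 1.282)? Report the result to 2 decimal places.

σ = 148.84^(1/2) = 12.2000
SEM = 12.2000×√(1 − 0.6400) ≈ 7.3200
Margin = 1.282 × 7.3200 ≈ 9.3842
Upper limit = 21 + 9.3842 ≈ 30.3842

30.38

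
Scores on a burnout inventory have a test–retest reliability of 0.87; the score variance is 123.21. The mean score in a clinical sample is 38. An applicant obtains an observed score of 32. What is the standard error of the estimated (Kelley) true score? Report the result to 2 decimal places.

σ = 123.21^(1/2) = 11.10000
SE_est = SD × √(r(1 − r)) = 11.10000 × √0.11310 ≈ 11.10000 × 0.33630 ≈ 3.73297

3.73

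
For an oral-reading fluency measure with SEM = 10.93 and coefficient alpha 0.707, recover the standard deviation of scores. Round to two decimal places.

SD = 10.93 / √(1 − 0.707) ≃ 20.19233

20.19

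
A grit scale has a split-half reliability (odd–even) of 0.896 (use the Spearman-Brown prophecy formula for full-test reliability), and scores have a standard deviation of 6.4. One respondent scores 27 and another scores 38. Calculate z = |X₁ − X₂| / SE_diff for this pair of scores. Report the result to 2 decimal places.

r_full = 2·0.896 / (1 + 0.896) ≃ 0.9451
SEM = 6.4000*√(1 − 0.9451) ≃ 1.4989
Standard error of the difference = 1.4989·√2 ≃ 2.1198
z = 11 / 2.1198 ≃ 5.1892

5.19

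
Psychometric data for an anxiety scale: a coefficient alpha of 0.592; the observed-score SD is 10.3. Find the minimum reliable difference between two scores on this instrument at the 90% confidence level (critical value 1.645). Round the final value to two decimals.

15.31

The standard error of measurement is 10.300·√(1 − 0.592) ≃ 10.300·0.639 ≃ 6.579.
SE_diff = SEM · √2 ≃ 6.579 · 1.414 ≃ 9.304
Minimum reliable difference = 1.645 · SE_diff ≃ 1.645 · 9.304 ≃ 15.306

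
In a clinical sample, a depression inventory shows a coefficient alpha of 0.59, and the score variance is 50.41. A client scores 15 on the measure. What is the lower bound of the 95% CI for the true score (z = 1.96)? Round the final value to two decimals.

6.09

SD = √50.41 ≈ 7.100
SEM = 7.100 * √(1 − 0.590) = 7.100 * √0.410 ≈ 7.100 * 0.640 ≈ 4.546
Margin = 1.96 * 4.546 ≈ 8.911
Lower limit = 15 − 8.911 ≈ 6.089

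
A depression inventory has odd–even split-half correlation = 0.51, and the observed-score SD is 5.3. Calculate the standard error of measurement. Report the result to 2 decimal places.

Spearman-Brown: r = 2(0.51) / (1 + 0.51) = 1.020 / 1.510 ≈ 0.675
SEM = 5.300·√(1 − 0.675) ≈ 3.019

3.02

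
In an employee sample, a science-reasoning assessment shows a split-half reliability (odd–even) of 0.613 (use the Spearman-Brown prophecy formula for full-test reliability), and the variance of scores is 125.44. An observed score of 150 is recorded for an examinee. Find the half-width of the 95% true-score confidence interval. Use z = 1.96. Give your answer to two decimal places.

10.75

σ = 125.44^(1/2) = 11.20000
Spearman-Brown: r = 2(0.613) / (1 + 0.613) = 1.22600 / 1.61300 ≈ 0.76007
The standard error of measurement is 11.20000·√(1 − 0.76007) ≈ 11.20000·0.48982 ≈ 5.48601.
Margin = 1.96 · 5.48601 ≈ 10.75257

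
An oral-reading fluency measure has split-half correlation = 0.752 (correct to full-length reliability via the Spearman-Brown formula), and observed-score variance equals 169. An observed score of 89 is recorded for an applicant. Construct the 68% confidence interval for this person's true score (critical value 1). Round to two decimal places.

[84.11, 93.89]

σ = 169^(1/2) = 13.00000
r_full = 2·0.752 / (1 + 0.752) ≈ 0.85845
SEM = 13.00000 × √(1 − 0.85845) = 13.00000 × √0.14155 ≈ 13.00000 × 0.37623 ≈ 4.89105
Margin = 1 × 4.89105 ≈ 4.89105
68% CI: 89 ± 4.89105 = [84.10895, 93.89105]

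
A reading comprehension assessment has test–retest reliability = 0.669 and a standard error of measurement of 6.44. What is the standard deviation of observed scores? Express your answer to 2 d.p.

11.19

SD = SEM / √(1 − r) = 6.44 / √0.3310 ≈ 6.44 / 0.5753 ≈ 11.1937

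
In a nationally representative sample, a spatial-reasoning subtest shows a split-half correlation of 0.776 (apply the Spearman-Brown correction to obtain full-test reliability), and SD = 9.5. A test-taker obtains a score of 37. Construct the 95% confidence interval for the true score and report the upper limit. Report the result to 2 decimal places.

43.61

Spearman-Brown: r = 2(0.776) / (1 + 0.776) = 1.552 / 1.776 ≈ 0.874
SEM = 9.500 × √(1 − 0.874) = 9.500 × √0.126 ≈ 9.500 × 0.355 ≈ 3.374
Half-width = 1.96×3.374 ≈ 6.613
Upper bound: 37 + 6.613 = 43.613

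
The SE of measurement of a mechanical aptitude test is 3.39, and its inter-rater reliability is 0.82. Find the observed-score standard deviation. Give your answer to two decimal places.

SD = 3.39 / √(1 − 0.82) ≃ 7.99031

7.99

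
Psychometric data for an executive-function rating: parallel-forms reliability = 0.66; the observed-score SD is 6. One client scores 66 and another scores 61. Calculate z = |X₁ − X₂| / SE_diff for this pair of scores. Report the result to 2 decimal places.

SEM = 6.0000·√(1 − 0.6600) ≈ 3.4986
Standard error of the difference = 3.4986·√2 ≈ 4.9477
z = 5 / 4.9477 ≈ 1.0106

1.01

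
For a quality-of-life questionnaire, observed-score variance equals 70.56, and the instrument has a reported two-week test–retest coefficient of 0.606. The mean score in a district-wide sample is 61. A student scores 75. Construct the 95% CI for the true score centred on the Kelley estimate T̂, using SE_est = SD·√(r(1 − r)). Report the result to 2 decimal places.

[61.44, 77.53]

SD = √70.56 ≈ 8.4000
Estimated true score = 0.6060×75 + (1 − 0.6060)×61 ≈ 69.4840
SE_est = SD × √(r(1 − r)) = 8.4000 × √0.2388 ≈ 8.4000 × 0.4886 ≈ 4.1045
95% CI: 69.4840 ± 8.0449 ≈ (61.4391, 77.5289)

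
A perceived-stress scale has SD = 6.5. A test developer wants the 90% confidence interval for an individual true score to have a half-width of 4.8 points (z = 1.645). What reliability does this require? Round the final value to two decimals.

0.80

Required SEM = 4.8 / 1.645 ≈ 2.91793
r = 1 − (SEM / SD)² = 1 − (2.91793 / 6.5)² ≈ 1 − 0.20152 ≈ 0.79848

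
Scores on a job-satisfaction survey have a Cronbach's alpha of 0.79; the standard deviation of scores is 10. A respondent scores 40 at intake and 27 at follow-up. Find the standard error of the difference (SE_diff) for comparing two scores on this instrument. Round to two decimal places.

SEM = 10.0000*√(1 − 0.7900) ≈ 4.5826
SE_diff = SEM * √2 ≈ 4.5826 * 1.4142 ≈ 6.4807

6.48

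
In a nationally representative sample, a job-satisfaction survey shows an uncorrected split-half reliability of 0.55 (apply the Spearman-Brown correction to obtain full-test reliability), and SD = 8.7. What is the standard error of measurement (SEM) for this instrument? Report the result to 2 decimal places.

Full-length reliability (Spearman-Brown) = 2(0.55)/(1+0.55) ≈ 0.70968
SEM = 8.70000 × √(1 − 0.70968) = 8.70000 × √0.29032 ≈ 8.70000 × 0.53882 ≈ 4.68770

4.69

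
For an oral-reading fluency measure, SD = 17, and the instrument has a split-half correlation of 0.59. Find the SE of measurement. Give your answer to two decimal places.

8.63

Full-length reliability (Spearman-Brown) = 2(0.59)/(1+0.59) ≃ 0.7421
SEM = 17.0000 × √(1 − 0.7421) = 17.0000 × √0.2579 ≃ 17.0000 × 0.5078 ≃ 8.6326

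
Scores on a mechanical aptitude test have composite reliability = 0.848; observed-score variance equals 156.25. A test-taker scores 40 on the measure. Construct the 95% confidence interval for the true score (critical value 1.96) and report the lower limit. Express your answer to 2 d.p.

SD = √156.25 = 12.5000
SEM = 12.5000 * √(1 − 0.8480) = 12.5000 * √0.1520 ≈ 12.5000 * 0.3899 ≈ 4.8734
1.96 * SEM ≈ 9.5519
Lower limit = 40 − 9.5519 ≈ 30.4481

30.45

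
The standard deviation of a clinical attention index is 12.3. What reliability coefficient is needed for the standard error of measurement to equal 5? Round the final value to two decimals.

0.83

r = 1 − (5.00000/12.3)² ≈ 1 − 0.16525 ≈ 0.83475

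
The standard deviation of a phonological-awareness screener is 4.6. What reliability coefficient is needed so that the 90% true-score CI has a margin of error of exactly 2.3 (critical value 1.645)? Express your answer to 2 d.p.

0.91

SEM needed = half-width / z = 2.3/1.645 ≈ 1.3982
Required reliability = 1 − (SEM/SD)² = 1 − 0.0924 ≈ 0.9076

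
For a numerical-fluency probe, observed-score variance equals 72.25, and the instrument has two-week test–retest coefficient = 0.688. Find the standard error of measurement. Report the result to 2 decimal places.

4.75

SD = √72.25 = 8.5000
SEM = 8.5000 · √(1 − 0.6880) = 8.5000 · √0.3120 ≃ 8.5000 · 0.5586 ≃ 4.7478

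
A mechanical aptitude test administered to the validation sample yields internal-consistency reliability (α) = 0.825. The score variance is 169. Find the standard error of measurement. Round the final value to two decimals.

SD = √169 ≈ 13.00000
SEM = 13.00000 · √(1 − 0.82500) = 13.00000 · √0.17500 ≈ 13.00000 · 0.41833 ≈ 5.43829

5.44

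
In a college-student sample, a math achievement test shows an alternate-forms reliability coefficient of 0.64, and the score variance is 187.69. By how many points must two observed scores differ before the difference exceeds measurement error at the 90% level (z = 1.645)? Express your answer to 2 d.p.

SD = √187.69 ≈ 13.700
The standard error of measurement is 13.700*√(1 − 0.640) ≈ 13.700*0.600 ≈ 8.220.
Standard error of the difference = 8.220·√2 ≈ 11.625
Smallest detectable difference = 1.645*11.625 ≈ 19.123

19.12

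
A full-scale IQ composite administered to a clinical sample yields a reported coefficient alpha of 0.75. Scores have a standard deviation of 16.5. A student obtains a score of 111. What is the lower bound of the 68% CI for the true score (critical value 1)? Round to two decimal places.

102.75

SEM = 16.500 * √(1 − 0.750) = 16.500 * √0.250 ≈ 16.500 * 0.500 ≈ 8.250
Margin = 1 * 8.250 ≈ 8.250
Lower bound: 111 − 8.250 = 102.750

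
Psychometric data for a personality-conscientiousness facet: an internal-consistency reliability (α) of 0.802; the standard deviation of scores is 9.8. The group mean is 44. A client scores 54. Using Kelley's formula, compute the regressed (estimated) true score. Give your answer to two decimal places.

52.02

Estimated true score = 0.802·54 + (1 − 0.802)·44 ≈ 52.020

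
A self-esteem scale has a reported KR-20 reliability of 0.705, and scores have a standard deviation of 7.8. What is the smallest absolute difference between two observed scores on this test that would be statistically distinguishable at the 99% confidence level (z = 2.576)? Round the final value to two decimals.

SEM = 7.800 * √(1 − 0.705) = 7.800 * √0.295 ≈ 7.800 * 0.543 ≈ 4.236
SE_diff = SEM * √2 ≈ 4.236 * 1.414 ≈ 5.991
Minimum reliable difference = 2.576 * SE_diff ≈ 2.576 * 5.991 ≈ 15.434

15.43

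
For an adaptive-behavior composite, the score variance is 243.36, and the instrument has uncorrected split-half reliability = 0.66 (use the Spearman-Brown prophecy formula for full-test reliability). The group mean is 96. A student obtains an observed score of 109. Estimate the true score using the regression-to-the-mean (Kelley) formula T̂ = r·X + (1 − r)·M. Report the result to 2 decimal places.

Spearman-Brown: r = 2(0.66) / (1 + 0.66) = 1.320 / 1.660 ≃ 0.795
Estimated true score = 0.795*109 + (1 − 0.795)*96 ≃ 106.337

106.34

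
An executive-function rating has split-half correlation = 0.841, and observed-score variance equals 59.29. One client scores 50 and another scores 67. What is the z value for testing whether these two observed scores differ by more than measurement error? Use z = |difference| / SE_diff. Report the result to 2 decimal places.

SD = √59.29 = 7.700
Spearman-Brown: r = 2(0.841) / (1 + 0.841) = 1.682 / 1.841 ≈ 0.914
SEM = 7.700 · √(1 − 0.914) = 7.700 · √0.086 ≈ 7.700 · 0.294 ≈ 2.263
Standard error of the difference = 2.263·√2 ≈ 3.200
z = 17 / 3.200 ≈ 5.312

5.31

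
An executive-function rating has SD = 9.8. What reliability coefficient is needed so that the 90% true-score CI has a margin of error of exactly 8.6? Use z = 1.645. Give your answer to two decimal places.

Required SEM = 8.6 / 1.645 ≈ 5.22796
r = 1 − (5.22796/9.8)² ≈ 1 − 0.28459 ≈ 0.71541

0.72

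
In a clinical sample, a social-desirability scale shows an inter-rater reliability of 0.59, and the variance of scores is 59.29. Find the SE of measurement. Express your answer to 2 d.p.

SD = √59.29 ≈ 7.700
SEM = 7.700 · √(1 − 0.590) = 7.700 · √0.410 ≈ 7.700 · 0.640 ≈ 4.930

4.93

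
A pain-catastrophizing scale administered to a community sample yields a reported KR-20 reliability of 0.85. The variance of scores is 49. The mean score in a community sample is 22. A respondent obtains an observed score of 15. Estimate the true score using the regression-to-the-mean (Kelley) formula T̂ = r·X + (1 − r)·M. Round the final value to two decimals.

16.05

T̂ = 0.8500(15) + 0.1500(22) ≈ 16.0500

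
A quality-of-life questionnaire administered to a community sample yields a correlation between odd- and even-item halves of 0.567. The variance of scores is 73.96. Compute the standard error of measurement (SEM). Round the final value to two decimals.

4.52

SD = √73.96 = 8.600
r_full = 2·0.567 / (1 + 0.567) ≈ 0.724
SEM = 8.600 × √(1 − 0.724) = 8.600 × √0.276 ≈ 8.600 × 0.526 ≈ 4.521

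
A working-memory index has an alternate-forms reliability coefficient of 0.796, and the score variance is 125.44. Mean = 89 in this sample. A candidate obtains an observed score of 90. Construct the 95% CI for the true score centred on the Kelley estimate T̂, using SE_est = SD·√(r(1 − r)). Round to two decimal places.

[80.95, 98.64]

σ = 125.44^(1/2) = 11.2000
T̂ = 0.7960(90) + 0.2040(89) ≈ 89.7960
SE_est = 11.2000·√[r(1 − r)] ≈ 4.5133
95% CI: 89.7960 ± 8.8460 ≈ (80.9500, 98.6420)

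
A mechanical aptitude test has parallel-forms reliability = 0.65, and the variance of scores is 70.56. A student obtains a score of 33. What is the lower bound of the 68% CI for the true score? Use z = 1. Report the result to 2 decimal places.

28.03

SD = √70.56 = 8.4000
The standard error of measurement is 8.4000·√(1 − 0.6500) ≃ 8.4000·0.5916 ≃ 4.9695.
Margin = 1 · 4.9695 ≃ 4.9695
Lower limit = 33 − 4.9695 ≃ 28.0305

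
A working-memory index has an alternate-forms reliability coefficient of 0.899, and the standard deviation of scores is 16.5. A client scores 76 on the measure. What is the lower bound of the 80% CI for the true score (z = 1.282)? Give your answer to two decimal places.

SEM = 16.5000 × √(1 − 0.8990) = 16.5000 × √0.1010 ≈ 16.5000 × 0.3178 ≈ 5.2438
1.282 × SEM ≈ 6.7225
Lower bound: 76 − 6.7225 = 69.2775

69.28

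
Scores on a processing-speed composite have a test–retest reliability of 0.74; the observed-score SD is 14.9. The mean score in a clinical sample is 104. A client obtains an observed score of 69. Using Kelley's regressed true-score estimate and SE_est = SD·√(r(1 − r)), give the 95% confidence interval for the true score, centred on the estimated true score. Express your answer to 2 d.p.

[65.29, 90.91]

T̂ = r·X + (1 − r)·M = 0.7400*69 + 0.2600*104 = 51.0600 + 27.0400 ≈ 78.1000
SE_est = SD * √(r(1 − r)) = 14.9000 * √0.1924 ≈ 14.9000 * 0.4386 ≈ 6.5357
95% CI: 78.1000 ± 12.8099 ≈ (65.2901, 90.9099)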